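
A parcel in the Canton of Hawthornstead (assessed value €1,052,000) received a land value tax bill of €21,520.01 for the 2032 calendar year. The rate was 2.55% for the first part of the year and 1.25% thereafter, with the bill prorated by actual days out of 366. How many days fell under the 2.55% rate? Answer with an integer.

Let d = days at the first rate; then 366 − d days at the second rate.
€1,052,000 × [2.55%·d + 1.25%·(366−d)] / 366 = €21,520.01
Solving gives d = 224, so the new rate took effect on 12 August 2032.

224 days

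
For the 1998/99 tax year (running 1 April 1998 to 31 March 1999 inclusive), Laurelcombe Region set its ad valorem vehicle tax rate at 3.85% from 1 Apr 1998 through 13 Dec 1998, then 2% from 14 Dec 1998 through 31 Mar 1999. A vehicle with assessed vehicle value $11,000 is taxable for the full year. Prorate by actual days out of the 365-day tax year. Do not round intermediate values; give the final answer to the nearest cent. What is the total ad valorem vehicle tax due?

1 Apr – 13 Dec 1998: 257 days at 3.85% → $11,000 × 3.85% × 257/365 = $298.1904
14 Dec 1998 – 31 Mar 1999: 108 days at 2% → $11,000 × 2% × 108/365 = $65.0959
Total = $363.2863

$363.29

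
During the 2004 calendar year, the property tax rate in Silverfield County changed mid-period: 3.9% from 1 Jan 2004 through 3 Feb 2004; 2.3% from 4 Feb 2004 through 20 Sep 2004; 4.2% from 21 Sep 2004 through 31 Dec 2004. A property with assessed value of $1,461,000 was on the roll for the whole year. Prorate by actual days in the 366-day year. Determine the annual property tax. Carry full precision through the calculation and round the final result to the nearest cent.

$43,510.66

1 Jan – 3 Feb 2004: 34 days at 3.9% → $1,461,000 × 3.9% × 34/366 = $5,293.1311
4 Feb – 20 Sep 2004: 230 days at 2.3% → $1,461,000 × 2.3% × 230/366 = $21,116.6393
21 Sep – 31 Dec 2004: 102 days at 4.2% → $1,461,000 × 4.2% × 102/366 = $17,100.8852
Total = $43,510.6557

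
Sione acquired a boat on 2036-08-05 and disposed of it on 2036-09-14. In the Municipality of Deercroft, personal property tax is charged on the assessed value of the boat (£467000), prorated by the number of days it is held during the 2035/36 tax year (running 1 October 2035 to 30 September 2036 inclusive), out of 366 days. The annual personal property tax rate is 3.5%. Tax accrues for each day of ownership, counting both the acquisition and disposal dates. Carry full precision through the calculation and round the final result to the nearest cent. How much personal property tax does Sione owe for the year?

Days held (2036-08-05 to 2036-09-14): 41 out of 366
Tax = £467000 × 3.5% × 41/366 = £1830.9973

£1831.00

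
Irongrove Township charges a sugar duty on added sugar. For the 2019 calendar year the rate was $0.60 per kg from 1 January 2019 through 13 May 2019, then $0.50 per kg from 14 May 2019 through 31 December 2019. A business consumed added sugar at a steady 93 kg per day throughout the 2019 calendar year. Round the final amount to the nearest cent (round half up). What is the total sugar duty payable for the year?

1 January – 13 May 2019: 133 days × 93 kg/day = 12,369 kg at $0.60/kg → $7,421.40
14 May – 31 December 2019: 232 days × 93 kg/day = 21,576 kg at $0.50/kg → $10,788.00

$18,209.40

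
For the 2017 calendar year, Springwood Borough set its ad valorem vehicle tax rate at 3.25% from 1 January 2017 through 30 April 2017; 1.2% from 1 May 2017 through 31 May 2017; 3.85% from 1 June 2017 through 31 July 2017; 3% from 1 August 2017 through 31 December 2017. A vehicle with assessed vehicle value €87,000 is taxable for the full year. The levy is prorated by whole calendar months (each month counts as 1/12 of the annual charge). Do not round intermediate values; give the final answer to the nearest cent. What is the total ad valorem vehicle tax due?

€2,675.25

1 January – 30 April 2017: 4 months at 3.25% → €87,000 × 3.25% × 4/12 = €942.5000
1 May – 31 May 2017: 1 month at 1.2% → €87,000 × 1.2% × 1/12 = €87.0000
1 June – 31 July 2017: 2 months at 3.85% → €87,000 × 3.85% × 2/12 = €558.2500
1 August – 31 December 2017: 5 months at 3% → €87,000 × 3% × 5/12 = €1,087.5000
Total = €2,675.2500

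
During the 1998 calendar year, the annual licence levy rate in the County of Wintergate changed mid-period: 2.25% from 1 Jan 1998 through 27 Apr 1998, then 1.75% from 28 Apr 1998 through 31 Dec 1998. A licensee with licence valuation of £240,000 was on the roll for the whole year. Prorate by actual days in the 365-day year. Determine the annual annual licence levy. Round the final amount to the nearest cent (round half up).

£4,584.66

1 Jan – 27 Apr 1998: 117 days at 2.25% → £240,000 × 2.25% × 117/365 = £1,730.9589
28 Apr – 31 Dec 1998: 248 days at 1.75% → £240,000 × 1.75% × 248/365 = £2,853.6986
Total = £4,584.6575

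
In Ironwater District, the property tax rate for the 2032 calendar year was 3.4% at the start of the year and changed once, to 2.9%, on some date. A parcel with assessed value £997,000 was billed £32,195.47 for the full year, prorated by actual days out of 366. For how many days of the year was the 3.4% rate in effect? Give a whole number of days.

241 days

Let d = days at the first rate; then 366 − d days at the second rate.
£997,000 × [3.4%·d + 2.9%·(366−d)] / 366 = £32,195.47
Solving gives d = 241, so the new rate took effect on 29 Aug 2032.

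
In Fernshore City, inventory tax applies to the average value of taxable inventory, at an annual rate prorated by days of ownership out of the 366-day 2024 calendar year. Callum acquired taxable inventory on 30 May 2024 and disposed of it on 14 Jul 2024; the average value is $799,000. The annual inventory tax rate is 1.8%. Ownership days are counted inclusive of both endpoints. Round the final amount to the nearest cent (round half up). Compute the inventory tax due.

Days held (30 May – 14 Jul 2024): 46 out of 366
Tax = $799,000 × 1.8% × 46/366 = $1,807.5738

$1,807.57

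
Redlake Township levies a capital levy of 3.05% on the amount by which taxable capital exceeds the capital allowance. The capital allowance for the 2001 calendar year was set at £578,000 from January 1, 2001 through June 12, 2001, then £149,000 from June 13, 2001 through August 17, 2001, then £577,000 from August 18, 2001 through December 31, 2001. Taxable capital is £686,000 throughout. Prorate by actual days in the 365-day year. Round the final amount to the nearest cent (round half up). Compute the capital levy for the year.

£5,671.33

January 1 – June 12, 2001: 163 days, exemption £578,000 → (£686,000 − £578,000) × 3.05% × 163/365 = £1,471.0192
June 13 – August 17, 2001: 66 days, exemption £149,000 → (£686,000 − £149,000) × 3.05% × 66/365 = £2,961.5918
August 18 – December 31, 2001: 136 days, exemption £577,000 → (£686,000 − £577,000) × 3.05% × 136/365 = £1,238.7178
Total = £5,671.3288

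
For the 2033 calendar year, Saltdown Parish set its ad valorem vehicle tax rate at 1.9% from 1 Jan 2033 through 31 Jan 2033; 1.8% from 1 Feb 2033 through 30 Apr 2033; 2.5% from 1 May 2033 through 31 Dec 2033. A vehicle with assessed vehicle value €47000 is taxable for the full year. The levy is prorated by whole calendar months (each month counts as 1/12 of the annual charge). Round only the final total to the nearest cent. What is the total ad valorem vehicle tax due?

1 Jan – 31 Jan 2033: 1 month at 1.9% → €47000 × 1.9% × 1/12 = €74.4167
1 Feb – 30 Apr 2033: 3 months at 1.8% → €47000 × 1.8% × 3/12 = €211.5000
1 May – 31 Dec 2033: 8 months at 2.5% → €47000 × 2.5% × 8/12 = €783.3333
Total = €1069.2500

€1069.25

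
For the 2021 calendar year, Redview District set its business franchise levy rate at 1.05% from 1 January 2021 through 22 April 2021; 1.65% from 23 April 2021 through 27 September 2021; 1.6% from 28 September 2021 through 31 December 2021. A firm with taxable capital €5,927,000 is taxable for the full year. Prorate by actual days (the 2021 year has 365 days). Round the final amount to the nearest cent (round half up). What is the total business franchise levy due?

€86,112.00

1 January – 22 April 2021: 112 days at 1.05% → €5,927,000 × 1.05% × 112/365 = €19,096.3068
23 April – 27 September 2021: 158 days at 1.65% → €5,927,000 × 1.65% × 158/365 = €42,333.3945
28 September – 31 December 2021: 95 days at 1.6% → €5,927,000 × 1.6% × 95/365 = €24,682.3014
Total = €86,112.0027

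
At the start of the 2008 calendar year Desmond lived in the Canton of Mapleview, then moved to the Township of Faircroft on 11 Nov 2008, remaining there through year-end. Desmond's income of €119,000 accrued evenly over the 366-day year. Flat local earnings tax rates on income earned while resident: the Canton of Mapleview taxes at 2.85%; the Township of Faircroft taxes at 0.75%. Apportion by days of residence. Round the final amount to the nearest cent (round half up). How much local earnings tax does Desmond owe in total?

The Canton of Mapleview, 1 Jan – 10 Nov 2008: 315 days → €119,000 × 2.85% × 315/366 = €2,918.9139
The Township of Faircroft, 11 Nov – 31 Dec 2008: 51 days → €119,000 × 0.75% × 51/366 = €124.3648
Total = €3,043.2787

€3,043.28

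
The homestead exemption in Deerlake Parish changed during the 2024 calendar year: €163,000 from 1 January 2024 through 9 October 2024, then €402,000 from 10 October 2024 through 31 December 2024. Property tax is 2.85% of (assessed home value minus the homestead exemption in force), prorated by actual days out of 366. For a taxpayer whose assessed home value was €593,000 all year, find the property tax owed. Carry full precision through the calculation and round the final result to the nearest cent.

€10,710.32

1 January – 9 October 2024: 283 days, exemption €163,000 → (€593,000 − €163,000) × 2.85% × 283/366 = €9,475.8607
10 October – 31 December 2024: 83 days, exemption €402,000 → (€593,000 − €402,000) × 2.85% × 83/366 = €1,234.4549
Total = €10,710.3156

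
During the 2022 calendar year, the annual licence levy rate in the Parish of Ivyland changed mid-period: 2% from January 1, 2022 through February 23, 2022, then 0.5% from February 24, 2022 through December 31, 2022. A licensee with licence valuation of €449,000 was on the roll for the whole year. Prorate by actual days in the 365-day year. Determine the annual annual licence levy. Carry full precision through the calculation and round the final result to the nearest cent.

January 1 – February 23, 2022: 54 days at 2% → €449,000 × 2% × 54/365 = €1,328.5479
February 24 – December 31, 2022: 311 days at 0.5% → €449,000 × 0.5% × 311/365 = €1,912.8630
Total = €3,241.4110

€3,241.41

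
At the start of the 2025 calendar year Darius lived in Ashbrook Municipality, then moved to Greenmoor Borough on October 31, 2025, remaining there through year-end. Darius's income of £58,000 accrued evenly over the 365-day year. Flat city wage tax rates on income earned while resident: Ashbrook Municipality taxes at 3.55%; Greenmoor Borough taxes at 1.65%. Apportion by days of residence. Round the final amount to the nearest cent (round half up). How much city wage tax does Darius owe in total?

£1,871.81

Ashbrook Municipality, January 1 – October 30, 2025: 303 days → £58,000 × 3.55% × 303/365 = £1,709.2521
Greenmoor Borough, October 31 – December 31, 2025: 62 days → £58,000 × 1.65% × 62/365 = £162.5589
Total = £1,871.8110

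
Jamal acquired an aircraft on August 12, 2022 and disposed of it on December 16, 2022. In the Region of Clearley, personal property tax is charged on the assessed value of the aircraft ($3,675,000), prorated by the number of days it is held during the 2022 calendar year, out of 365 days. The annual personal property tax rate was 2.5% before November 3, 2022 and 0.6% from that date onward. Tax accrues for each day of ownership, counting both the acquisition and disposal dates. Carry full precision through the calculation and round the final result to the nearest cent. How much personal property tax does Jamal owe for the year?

August 12 – November 2, 2022: 83 days at 2.5% → $3,675,000 × 2.5% × 83/365 = $20,892.1233
November 3 – December 16, 2022: 44 days at 0.6% → $3,675,000 × 0.6% × 44/365 = $2,658.0822
Total = $23,550.2055

$23,550.21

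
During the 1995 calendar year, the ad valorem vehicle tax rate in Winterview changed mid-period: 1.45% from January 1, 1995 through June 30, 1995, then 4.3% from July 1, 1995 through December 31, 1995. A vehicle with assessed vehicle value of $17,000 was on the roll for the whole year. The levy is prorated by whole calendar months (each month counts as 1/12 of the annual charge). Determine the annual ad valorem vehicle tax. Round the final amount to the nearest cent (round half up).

$488.75

January 1 – June 30, 1995: 6 months at 1.45% → $17,000 × 1.45% × 6/12 = $123.2500
July 1 – December 31, 1995: 6 months at 4.3% → $17,000 × 4.3% × 6/12 = $365.5000
Total = $488.7500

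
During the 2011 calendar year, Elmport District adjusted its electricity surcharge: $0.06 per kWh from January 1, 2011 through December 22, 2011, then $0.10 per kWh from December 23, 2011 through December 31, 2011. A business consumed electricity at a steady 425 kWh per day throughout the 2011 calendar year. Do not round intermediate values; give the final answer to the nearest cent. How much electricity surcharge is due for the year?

$9,460.50

January 1 – December 22, 2011: 356 days × 425 kWh/day = 151,300 kWh at $0.06/kWh → $9,078.00
December 23 – December 31, 2011: 9 days × 425 kWh/day = 3,825 kWh at $0.10/kWh → $382.50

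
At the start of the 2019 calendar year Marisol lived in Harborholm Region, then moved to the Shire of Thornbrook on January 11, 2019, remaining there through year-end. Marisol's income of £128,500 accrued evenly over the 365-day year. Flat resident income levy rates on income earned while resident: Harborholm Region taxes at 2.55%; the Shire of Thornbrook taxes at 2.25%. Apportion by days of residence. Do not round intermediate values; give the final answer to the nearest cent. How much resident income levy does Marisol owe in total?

Harborholm Region, January 1 – January 10, 2019: 10 days → £128,500 × 2.55% × 10/365 = £89.7740
The Shire of Thornbrook, January 11 – December 31, 2019: 355 days → £128,500 × 2.25% × 355/365 = £2,812.0377
Total = £2,901.8116

£2,901.81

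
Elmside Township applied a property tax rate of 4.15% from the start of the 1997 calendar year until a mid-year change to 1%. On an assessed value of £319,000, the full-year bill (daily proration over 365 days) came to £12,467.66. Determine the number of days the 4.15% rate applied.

Let d = days at the first rate; then 365 − d days at the second rate.
£319,000 × [4.15%·d + 1%·(365−d)] / 365 = £12,467.66
Solving gives d = 337, so the new rate took effect on 4 December 1997.

337 days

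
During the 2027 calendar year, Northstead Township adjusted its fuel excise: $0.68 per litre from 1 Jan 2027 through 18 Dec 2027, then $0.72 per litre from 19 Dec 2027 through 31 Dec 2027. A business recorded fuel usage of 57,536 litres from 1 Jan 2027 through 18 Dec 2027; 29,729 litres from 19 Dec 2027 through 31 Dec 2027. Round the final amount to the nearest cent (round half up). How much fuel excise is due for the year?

$60,529.36

1 Jan – 18 Dec 2027: 57,536 litres at $0.68/litre → $39,124.48
19 Dec – 31 Dec 2027: 29,729 litres at $0.72/litre → $21,404.88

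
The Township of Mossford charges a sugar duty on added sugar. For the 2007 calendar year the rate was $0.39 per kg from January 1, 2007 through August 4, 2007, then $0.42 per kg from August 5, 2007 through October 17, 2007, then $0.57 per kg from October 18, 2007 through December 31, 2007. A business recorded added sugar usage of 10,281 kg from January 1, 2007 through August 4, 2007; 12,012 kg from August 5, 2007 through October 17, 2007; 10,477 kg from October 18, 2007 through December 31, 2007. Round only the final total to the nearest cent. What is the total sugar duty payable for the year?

$15026.52

January 1 – August 4, 2007: 10,281 kg at $0.39/kg → $4009.59
August 5 – October 17, 2007: 12,012 kg at $0.42/kg → $5045.04
October 18 – December 31, 2007: 10,477 kg at $0.57/kg → $5971.89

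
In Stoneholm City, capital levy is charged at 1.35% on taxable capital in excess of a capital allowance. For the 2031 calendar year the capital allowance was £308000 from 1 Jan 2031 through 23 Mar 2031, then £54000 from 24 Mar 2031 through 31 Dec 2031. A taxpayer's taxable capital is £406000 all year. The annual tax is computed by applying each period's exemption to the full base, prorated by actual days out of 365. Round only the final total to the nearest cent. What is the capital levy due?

£3981.65

1 Jan – 23 Mar 2031: 82 days, exemption £308000 → (£406000 − £308000) × 1.35% × 82/365 = £297.2219
24 Mar – 31 Dec 2031: 283 days, exemption £54000 → (£406000 − £54000) × 1.35% × 283/365 = £3684.4274
Total = £3981.6493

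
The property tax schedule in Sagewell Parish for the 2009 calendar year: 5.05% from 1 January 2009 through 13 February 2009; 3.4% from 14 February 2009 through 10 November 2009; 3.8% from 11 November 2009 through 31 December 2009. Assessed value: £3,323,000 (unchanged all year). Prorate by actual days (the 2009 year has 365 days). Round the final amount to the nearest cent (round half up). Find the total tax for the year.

1 January – 13 February 2009: 44 days at 5.05% → £3,323,000 × 5.05% × 44/365 = £20,229.3315
14 February – 10 November 2009: 270 days at 3.4% → £3,323,000 × 3.4% × 270/365 = £83,575.7260
11 November – 31 December 2009: 51 days at 3.8% → £3,323,000 × 3.8% × 51/365 = £17,643.7644
Total = £121,448.8219

£121,448.82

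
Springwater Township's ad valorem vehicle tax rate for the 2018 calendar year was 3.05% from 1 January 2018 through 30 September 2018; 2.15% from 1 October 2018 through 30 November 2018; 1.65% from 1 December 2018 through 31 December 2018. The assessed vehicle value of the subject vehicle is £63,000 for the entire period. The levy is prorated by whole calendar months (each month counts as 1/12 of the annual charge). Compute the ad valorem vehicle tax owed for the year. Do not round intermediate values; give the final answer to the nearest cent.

1 January – 30 September 2018: 9 months at 3.05% → £63,000 × 3.05% × 9/12 = £1,441.1250
1 October – 30 November 2018: 2 months at 2.15% → £63,000 × 2.15% × 2/12 = £225.7500
1 December – 31 December 2018: 1 month at 1.65% → £63,000 × 1.65% × 1/12 = £86.6250
Total = £1,753.5000

£1,753.50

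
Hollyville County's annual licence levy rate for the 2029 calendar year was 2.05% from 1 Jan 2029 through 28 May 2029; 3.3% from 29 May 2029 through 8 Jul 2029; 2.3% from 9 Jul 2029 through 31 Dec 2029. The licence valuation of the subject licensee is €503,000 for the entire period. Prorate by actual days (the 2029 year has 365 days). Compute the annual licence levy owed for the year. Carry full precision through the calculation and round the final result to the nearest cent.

1 Jan – 28 May 2029: 148 days at 2.05% → €503,000 × 2.05% × 148/365 = €4,181.1014
29 May – 8 Jul 2029: 41 days at 3.3% → €503,000 × 3.3% × 41/365 = €1,864.5452
9 Jul – 31 Dec 2029: 176 days at 2.3% → €503,000 × 2.3% × 176/365 = €5,578.4767
Total = €11,624.1233

€11,624.12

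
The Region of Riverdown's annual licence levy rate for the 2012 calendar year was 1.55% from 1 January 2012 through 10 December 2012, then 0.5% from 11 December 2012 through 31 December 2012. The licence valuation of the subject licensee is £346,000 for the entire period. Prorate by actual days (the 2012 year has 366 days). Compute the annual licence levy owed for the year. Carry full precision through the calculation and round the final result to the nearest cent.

£5,154.55

1 January – 10 December 2012: 345 days at 1.55% → £346,000 × 1.55% × 345/366 = £5,055.2869
11 December – 31 December 2012: 21 days at 0.5% → £346,000 × 0.5% × 21/366 = £99.2623
Total = £5,154.5492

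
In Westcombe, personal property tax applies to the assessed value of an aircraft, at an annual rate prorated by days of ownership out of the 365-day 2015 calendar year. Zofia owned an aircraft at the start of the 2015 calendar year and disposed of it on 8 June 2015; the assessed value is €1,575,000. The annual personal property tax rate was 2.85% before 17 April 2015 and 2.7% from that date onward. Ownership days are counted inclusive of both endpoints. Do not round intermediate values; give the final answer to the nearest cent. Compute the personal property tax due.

1 January – 16 April 2015: 106 days at 2.85% → €1,575,000 × 2.85% × 106/365 = €13,035.8219
17 April – 8 June 2015: 53 days at 2.7% → €1,575,000 × 2.7% × 53/365 = €6,174.8630
Total = €19,210.6849

€19,210.68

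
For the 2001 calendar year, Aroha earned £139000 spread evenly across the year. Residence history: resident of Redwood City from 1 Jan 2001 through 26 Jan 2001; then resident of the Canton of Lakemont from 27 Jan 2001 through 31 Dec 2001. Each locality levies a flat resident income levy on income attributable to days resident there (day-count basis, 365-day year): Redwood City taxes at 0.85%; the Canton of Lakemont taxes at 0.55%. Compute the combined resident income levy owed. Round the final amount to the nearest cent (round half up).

Redwood City, 1 Jan – 26 Jan 2001: 26 days → £139000 × 0.85% × 26/365 = £84.1616
The Canton of Lakemont, 27 Jan – 31 Dec 2001: 339 days → £139000 × 0.55% × 339/365 = £710.0425
Total = £794.2041

£794.20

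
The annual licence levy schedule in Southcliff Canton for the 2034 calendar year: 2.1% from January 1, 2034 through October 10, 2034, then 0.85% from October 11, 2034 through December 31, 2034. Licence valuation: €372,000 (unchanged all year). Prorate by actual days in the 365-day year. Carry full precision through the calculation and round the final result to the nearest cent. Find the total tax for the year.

€6,767.34

January 1 – October 10, 2034: 283 days at 2.1% → €372,000 × 2.1% × 283/365 = €6,056.9753
October 11 – December 31, 2034: 82 days at 0.85% → €372,000 × 0.85% × 82/365 = €710.3671
Total = €6,767.3425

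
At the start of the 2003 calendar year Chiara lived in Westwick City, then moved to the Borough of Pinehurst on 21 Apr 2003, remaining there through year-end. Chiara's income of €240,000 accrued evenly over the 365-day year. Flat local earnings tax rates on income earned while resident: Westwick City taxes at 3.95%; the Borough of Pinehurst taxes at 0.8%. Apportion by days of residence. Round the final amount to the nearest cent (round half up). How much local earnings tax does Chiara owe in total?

€4,198.36

Westwick City, 1 Jan – 20 Apr 2003: 110 days → €240,000 × 3.95% × 110/365 = €2,856.9863
The Borough of Pinehurst, 21 Apr – 31 Dec 2003: 255 days → €240,000 × 0.8% × 255/365 = €1,341.3699
Total = €4,198.3562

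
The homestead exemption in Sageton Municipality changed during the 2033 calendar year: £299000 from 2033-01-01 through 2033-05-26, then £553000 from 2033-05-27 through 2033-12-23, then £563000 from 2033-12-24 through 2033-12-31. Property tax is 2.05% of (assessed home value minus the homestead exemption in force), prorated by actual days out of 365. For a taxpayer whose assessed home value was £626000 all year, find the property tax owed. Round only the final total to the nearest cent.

2033-01-01 to 2033-05-26: 146 days, exemption £299000 → (£626000 − £299000) × 2.05% × 146/365 = £2681.4000
2033-05-27 to 2033-12-23: 211 days, exemption £553000 → (£626000 − £553000) × 2.05% × 211/365 = £865.1000
2033-12-24 to 2033-12-31: 8 days, exemption £563000 → (£626000 − £563000) × 2.05% × 8/365 = £28.3068
Total = £3574.8068

£3574.81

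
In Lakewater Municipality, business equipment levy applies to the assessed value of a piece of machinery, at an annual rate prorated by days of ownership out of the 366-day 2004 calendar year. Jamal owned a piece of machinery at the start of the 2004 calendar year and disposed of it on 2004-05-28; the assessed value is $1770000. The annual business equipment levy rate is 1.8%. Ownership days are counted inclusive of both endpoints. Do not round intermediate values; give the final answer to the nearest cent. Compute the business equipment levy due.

Days held (2004-01-01 to 2004-05-28): 149 out of 366
Tax = $1770000 × 1.8% × 149/366 = $12970.3279

$12970.33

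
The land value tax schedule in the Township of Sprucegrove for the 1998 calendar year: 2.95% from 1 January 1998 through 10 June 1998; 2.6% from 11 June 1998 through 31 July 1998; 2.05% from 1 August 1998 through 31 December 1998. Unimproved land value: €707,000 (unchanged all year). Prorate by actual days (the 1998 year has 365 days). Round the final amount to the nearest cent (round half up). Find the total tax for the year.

1 January – 10 June 1998: 161 days at 2.95% → €707,000 × 2.95% × 161/365 = €9,199.7164
11 June – 31 July 1998: 51 days at 2.6% → €707,000 × 2.6% × 51/365 = €2,568.4438
1 August – 31 December 1998: 153 days at 2.05% → €707,000 × 2.05% × 153/365 = €6,075.3575
Total = €17,843.5178

€17,843.52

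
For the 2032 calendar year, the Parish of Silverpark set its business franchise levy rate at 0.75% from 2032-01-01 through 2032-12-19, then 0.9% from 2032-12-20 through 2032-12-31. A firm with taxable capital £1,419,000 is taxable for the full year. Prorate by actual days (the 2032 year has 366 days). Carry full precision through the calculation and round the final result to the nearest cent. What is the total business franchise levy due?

2032-01-01 to 2032-12-19: 354 days at 0.75% → £1,419,000 × 0.75% × 354/366 = £10,293.5656
2032-12-20 to 2032-12-31: 12 days at 0.9% → £1,419,000 × 0.9% × 12/366 = £418.7213
Total = £10,712.2869

£10,712.29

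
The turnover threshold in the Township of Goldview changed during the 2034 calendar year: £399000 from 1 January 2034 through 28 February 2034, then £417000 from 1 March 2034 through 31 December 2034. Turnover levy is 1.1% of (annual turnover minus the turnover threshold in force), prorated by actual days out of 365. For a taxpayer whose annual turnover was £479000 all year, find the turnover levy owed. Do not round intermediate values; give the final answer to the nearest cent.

£714.01

1 January – 28 February 2034: 59 days, exemption £399000 → (£479000 − £399000) × 1.1% × 59/365 = £142.2466
1 March – 31 December 2034: 306 days, exemption £417000 → (£479000 − £417000) × 1.1% × 306/365 = £571.7589
Total = £714.0055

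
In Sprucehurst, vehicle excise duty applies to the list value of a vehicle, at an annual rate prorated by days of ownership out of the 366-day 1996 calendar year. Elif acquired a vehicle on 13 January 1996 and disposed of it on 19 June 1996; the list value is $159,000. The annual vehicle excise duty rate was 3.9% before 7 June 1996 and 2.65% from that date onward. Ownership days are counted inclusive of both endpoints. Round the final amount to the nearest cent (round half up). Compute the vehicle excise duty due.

13 January – 6 June 1996: 146 days at 3.9% → $159,000 × 3.9% × 146/366 = $2,473.6230
7 June – 19 June 1996: 13 days at 2.65% → $159,000 × 2.65% × 13/366 = $149.6598
Total = $2,623.2828

$2,623.28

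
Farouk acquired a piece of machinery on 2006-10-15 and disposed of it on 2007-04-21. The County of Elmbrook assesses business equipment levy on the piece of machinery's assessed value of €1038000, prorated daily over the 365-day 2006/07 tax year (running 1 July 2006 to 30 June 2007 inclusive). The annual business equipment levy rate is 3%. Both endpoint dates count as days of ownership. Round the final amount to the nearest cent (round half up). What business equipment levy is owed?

Days held (2006-10-15 to 2007-04-21): 189 out of 365
Tax = €1038000 × 3% × 189/365 = €16124.5479

€16124.55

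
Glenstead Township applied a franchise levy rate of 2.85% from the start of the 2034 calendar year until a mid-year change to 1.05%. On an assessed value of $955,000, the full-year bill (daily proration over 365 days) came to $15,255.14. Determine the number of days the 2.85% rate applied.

Let d = days at the first rate; then 365 − d days at the second rate.
$955,000 × [2.85%·d + 1.05%·(365−d)] / 365 = $15,255.14
Solving gives d = 111, so the new rate took effect on 22 Apr 2034.

111 days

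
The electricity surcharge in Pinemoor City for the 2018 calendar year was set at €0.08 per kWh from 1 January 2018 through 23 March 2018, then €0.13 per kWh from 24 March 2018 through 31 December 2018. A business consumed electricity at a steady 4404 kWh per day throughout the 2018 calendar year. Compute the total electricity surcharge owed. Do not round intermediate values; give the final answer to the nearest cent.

€190,913.40

1 January – 23 March 2018: 82 days × 4404 kWh/day = 361,128 kWh at €0.08/kWh → €28,890.24
24 March – 31 December 2018: 283 days × 4404 kWh/day = 1,246,332 kWh at €0.13/kWh → €162,023.16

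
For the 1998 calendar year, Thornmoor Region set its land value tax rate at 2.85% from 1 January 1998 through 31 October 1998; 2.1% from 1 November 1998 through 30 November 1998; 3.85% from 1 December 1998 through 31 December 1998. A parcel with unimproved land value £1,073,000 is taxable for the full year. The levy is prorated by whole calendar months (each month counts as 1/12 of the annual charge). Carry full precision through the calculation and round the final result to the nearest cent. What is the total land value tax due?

1 January – 31 October 1998: 10 months at 2.85% → £1,073,000 × 2.85% × 10/12 = £25,483.7500
1 November – 30 November 1998: 1 month at 2.1% → £1,073,000 × 2.1% × 1/12 = £1,877.7500
1 December – 31 December 1998: 1 month at 3.85% → £1,073,000 × 3.85% × 1/12 = £3,442.5417
Total = £30,804.0417

£30,804.04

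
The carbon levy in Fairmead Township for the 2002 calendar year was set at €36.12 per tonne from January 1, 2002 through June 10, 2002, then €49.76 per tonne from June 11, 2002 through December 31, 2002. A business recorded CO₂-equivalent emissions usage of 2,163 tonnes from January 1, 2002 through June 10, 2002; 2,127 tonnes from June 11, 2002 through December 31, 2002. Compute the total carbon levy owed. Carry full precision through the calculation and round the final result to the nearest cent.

€183,967.08

January 1 – June 10, 2002: 2,163 tonnes at €36.12/tonne → €78,127.56
June 11 – December 31, 2002: 2,127 tonnes at €49.76/tonne → €105,839.52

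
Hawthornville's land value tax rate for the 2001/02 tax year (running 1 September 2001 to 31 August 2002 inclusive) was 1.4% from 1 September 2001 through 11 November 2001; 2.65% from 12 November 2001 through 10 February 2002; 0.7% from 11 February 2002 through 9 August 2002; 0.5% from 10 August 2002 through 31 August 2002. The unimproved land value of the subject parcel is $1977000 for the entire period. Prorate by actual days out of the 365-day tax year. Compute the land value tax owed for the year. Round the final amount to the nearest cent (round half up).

1 September – 11 November 2001: 72 days at 1.4% → $1977000 × 1.4% × 72/365 = $5459.7699
12 November 2001 – 10 February 2002: 91 days at 2.65% → $1977000 × 2.65% × 91/365 = $13061.7411
11 February – 9 August 2002: 180 days at 0.7% → $1977000 × 0.7% × 180/365 = $6824.7123
10 August – 31 August 2002: 22 days at 0.5% → $1977000 × 0.5% × 22/365 = $595.8082
Total = $25942.0315

$25942.03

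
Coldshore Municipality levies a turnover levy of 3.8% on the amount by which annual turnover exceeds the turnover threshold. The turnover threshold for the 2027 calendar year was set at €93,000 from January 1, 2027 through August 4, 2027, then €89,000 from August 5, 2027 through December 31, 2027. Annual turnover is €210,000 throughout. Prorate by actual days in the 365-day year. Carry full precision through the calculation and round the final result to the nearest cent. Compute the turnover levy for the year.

€4,508.05

January 1 – August 4, 2027: 216 days, exemption €93,000 → (€210,000 − €93,000) × 3.8% × 216/365 = €2,631.0575
August 5 – December 31, 2027: 149 days, exemption €89,000 → (€210,000 − €89,000) × 3.8% × 149/365 = €1,876.9918
Total = €4,508.0493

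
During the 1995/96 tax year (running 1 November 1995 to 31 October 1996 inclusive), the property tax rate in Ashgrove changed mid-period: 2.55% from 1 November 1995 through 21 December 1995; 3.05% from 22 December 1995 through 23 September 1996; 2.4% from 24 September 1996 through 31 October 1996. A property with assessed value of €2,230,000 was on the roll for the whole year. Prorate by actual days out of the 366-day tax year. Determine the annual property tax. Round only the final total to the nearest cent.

€64,956.37

1 November – 21 December 1995: 51 days at 2.55% → €2,230,000 × 2.55% × 51/366 = €7,923.8115
22 December 1995 – 23 September 1996: 277 days at 3.05% → €2,230,000 × 3.05% × 277/366 = €51,475.8333
24 September – 31 October 1996: 38 days at 2.4% → €2,230,000 × 2.4% × 38/366 = €5,556.7213
Total = €64,956.3661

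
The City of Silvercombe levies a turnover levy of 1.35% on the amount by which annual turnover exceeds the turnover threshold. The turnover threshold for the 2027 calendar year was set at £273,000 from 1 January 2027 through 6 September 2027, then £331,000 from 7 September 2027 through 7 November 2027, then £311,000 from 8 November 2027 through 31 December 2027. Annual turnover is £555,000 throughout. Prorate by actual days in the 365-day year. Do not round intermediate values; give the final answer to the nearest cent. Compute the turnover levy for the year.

1 January – 6 September 2027: 249 days, exemption £273,000 → (£555,000 − £273,000) × 1.35% × 249/365 = £2,597.1041
7 September – 7 November 2027: 62 days, exemption £331,000 → (£555,000 − £331,000) × 1.35% × 62/365 = £513.6658
8 November – 31 December 2027: 54 days, exemption £311,000 → (£555,000 − £311,000) × 1.35% × 54/365 = £487.3315
Total = £3,598.1014

£3,598.10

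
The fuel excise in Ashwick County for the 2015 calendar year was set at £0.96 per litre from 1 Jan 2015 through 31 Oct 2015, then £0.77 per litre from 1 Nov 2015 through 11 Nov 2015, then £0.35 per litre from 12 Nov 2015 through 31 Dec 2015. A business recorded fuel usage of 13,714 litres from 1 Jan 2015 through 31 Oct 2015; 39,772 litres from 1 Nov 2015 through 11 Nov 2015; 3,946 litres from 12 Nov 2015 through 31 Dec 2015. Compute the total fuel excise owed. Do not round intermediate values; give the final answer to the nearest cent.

1 Jan – 31 Oct 2015: 13,714 litres at £0.96/litre → £13,165.44
1 Nov – 11 Nov 2015: 39,772 litres at £0.77/litre → £30,624.44
12 Nov – 31 Dec 2015: 3,946 litres at £0.35/litre → £1,381.10

£45,170.98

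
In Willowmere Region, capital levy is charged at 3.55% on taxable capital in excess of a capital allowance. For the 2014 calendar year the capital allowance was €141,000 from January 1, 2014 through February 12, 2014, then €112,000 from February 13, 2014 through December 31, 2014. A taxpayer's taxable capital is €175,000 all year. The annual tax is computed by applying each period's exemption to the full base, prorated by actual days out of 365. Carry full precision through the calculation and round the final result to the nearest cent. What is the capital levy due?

€2,115.22

January 1 – February 12, 2014: 43 days, exemption €141,000 → (€175,000 − €141,000) × 3.55% × 43/365 = €142.1945
February 13 – December 31, 2014: 322 days, exemption €112,000 → (€175,000 − €112,000) × 3.55% × 322/365 = €1,973.0219
Total = €2,115.2164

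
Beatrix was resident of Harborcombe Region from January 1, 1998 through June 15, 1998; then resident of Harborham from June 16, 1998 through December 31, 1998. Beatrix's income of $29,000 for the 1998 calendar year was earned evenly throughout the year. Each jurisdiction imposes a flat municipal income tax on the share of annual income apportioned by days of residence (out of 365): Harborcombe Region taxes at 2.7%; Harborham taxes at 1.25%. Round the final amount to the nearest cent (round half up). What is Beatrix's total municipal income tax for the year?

Harborcombe Region, January 1 – June 15, 1998: 166 days → $29,000 × 2.7% × 166/365 = $356.1041
Harborham, June 16 – December 31, 1998: 199 days → $29,000 × 1.25% × 199/365 = $197.6370
Total = $553.7411

$553.74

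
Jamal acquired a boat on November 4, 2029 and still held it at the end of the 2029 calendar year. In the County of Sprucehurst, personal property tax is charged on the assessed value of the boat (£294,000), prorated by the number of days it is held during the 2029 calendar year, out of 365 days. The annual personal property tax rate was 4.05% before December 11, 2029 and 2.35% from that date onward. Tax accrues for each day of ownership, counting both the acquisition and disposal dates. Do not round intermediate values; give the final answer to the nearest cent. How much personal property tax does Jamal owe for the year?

November 4 – December 10, 2029: 37 days at 4.05% → £294,000 × 4.05% × 37/365 = £1,207.0110
December 11 – December 31, 2029: 21 days at 2.35% → £294,000 × 2.35% × 21/365 = £397.5041
Total = £1,604.5151

£1,604.52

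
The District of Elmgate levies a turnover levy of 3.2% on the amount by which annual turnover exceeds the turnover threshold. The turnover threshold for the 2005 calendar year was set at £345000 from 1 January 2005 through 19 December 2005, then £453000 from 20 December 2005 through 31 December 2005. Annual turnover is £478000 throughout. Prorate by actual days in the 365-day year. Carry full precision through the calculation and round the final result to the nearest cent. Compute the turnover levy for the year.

1 January – 19 December 2005: 353 days, exemption £345000 → (£478000 − £345000) × 3.2% × 353/365 = £4116.0767
20 December – 31 December 2005: 12 days, exemption £453000 → (£478000 − £453000) × 3.2% × 12/365 = £26.3014
Total = £4142.3781

£4142.38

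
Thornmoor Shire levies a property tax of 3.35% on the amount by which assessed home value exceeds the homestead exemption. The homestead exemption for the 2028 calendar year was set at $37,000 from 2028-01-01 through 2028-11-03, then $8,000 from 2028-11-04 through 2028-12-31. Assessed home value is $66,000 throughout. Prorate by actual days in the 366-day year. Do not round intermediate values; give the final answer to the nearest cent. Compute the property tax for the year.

$1,125.45

2028-01-01 to 2028-11-03: 308 days, exemption $37,000 → ($66,000 − $37,000) × 3.35% × 308/366 = $817.5464
2028-11-04 to 2028-12-31: 58 days, exemption $8,000 → ($66,000 − $8,000) × 3.35% × 58/366 = $307.9071
Total = $1,125.4536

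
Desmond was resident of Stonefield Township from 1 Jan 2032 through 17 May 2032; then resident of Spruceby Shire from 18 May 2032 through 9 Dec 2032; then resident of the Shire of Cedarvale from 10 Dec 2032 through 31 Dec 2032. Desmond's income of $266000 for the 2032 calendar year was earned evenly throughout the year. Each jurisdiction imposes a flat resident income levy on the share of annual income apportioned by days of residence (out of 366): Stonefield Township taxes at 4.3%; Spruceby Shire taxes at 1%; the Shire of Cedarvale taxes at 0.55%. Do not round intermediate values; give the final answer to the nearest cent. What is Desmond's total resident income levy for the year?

Stonefield Township, 1 Jan – 17 May 2032: 138 days → $266000 × 4.3% × 138/366 = $4312.6885
Spruceby Shire, 18 May – 9 Dec 2032: 206 days → $266000 × 1% × 206/366 = $1497.1585
The Shire of Cedarvale, 10 Dec – 31 Dec 2032: 22 days → $266000 × 0.55% × 22/366 = $87.9399
Total = $5897.7869

$5897.79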